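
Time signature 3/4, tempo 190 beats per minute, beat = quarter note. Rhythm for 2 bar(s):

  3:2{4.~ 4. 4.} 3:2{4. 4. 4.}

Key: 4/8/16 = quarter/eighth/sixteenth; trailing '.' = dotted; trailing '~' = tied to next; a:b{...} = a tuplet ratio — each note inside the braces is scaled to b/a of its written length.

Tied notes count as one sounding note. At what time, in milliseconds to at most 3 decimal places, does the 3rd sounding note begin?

note 3 onset = 3b = 947.368ms

1. 0.0ms @ 0 + 631.579ms (2)
2. 631.579ms @ 2 + 315.789ms (1)
3. 947.368ms @ 3 + 315.789ms (1)
4. 1263.158ms @ 4 + 315.789ms (1)
5. 1578.947ms @ 5 + 315.789ms (1)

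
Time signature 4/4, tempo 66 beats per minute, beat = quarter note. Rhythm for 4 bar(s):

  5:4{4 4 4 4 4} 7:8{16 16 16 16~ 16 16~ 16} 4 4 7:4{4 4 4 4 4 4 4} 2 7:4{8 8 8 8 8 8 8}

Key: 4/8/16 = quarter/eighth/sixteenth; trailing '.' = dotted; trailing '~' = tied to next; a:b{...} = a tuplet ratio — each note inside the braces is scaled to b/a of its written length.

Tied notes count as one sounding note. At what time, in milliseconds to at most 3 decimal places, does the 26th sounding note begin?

1. 0.0ms @ 0 + 727.273ms (4/5)
2. 727.273ms @ 4/5 + 727.273ms (4/5)
3. 1454.545ms @ 8/5 + 727.273ms (4/5)
4. 2181.818ms @ 12/5 + 727.273ms (4/5)
5. 2909.091ms @ 16/5 + 727.273ms (4/5)
6. 3636.364ms @ 4 + 259.74ms (2/7)
7. 3896.104ms @ 30/7 + 259.74ms (2/7)
8. 4155.844ms @ 32/7 + 259.74ms (2/7)
9. 4415.584ms @ 34/7 + 519.481ms (4/7)
10. 4935.065ms @ 38/7 + 519.481ms (4/7)
11. 5454.545ms @ 6 + 909.091ms (1)
12. 6363.636ms @ 7 + 909.091ms (1)
13. 7272.727ms @ 8 + 519.481ms (4/7)
14. 7792.208ms @ 60/7 + 519.481ms (4/7)
15. 8311.688ms @ 64/7 + 519.481ms (4/7)
16. 8831.169ms @ 68/7 + 519.481ms (4/7)
17. 9350.649ms @ 72/7 + 519.481ms (4/7)
18. 9870.13ms @ 76/7 + 519.481ms (4/7)
19. 10389.61ms @ 80/7 + 519.481ms (4/7)
20. 10909.091ms @ 12 + 1818.182ms (2)
21. 12727.273ms @ 14 + 259.74ms (2/7)
22. 12987.013ms @ 100/7 + 259.74ms (2/7)
23. 13246.753ms @ 102/7 + 259.74ms (2/7)
24. 13506.494ms @ 104/7 + 259.74ms (2/7)
25. 13766.234ms @ 106/7 + 259.74ms (2/7)
26. 14025.974ms @ 108/7 + 259.74ms (2/7)
27. 14285.714ms @ 110/7 + 259.74ms (2/7)

note 26 onset = 108/7b = 14025.974ms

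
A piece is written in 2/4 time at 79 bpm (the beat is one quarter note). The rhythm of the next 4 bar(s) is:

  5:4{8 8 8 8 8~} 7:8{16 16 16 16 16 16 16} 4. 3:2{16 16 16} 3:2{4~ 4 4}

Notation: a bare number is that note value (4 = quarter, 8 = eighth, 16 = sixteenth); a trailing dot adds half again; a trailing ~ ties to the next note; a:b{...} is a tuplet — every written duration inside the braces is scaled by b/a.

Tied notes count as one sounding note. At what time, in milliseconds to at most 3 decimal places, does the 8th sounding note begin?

note 8 onset = 20/7b = 2169.982ms

1. 0.0ms @ 0 + 303.797ms (2/5)
2. 303.797ms @ 2/5 + 303.797ms (2/5)
3. 607.595ms @ 4/5 + 303.797ms (2/5)
4. 911.392ms @ 6/5 + 303.797ms (2/5)
5. 1215.19ms @ 8/5 + 520.796ms (24/35)
6. 1735.986ms @ 16/7 + 216.998ms (2/7)
7. 1952.984ms @ 18/7 + 216.998ms (2/7)
8. 2169.982ms @ 20/7 + 216.998ms (2/7)
9. 2386.98ms @ 22/7 + 216.998ms (2/7)
10. 2603.978ms @ 24/7 + 216.998ms (2/7)
11. 2820.976ms @ 26/7 + 216.998ms (2/7)
12. 3037.975ms @ 4 + 1139.241ms (3/2)
13. 4177.215ms @ 11/2 + 126.582ms (1/6)
14. 4303.797ms @ 17/3 + 126.582ms (1/6)
15. 4430.38ms @ 35/6 + 126.582ms (1/6)
16. 4556.962ms @ 6 + 1012.658ms (4/3)
17. 5569.62ms @ 22/3 + 506.329ms (2/3)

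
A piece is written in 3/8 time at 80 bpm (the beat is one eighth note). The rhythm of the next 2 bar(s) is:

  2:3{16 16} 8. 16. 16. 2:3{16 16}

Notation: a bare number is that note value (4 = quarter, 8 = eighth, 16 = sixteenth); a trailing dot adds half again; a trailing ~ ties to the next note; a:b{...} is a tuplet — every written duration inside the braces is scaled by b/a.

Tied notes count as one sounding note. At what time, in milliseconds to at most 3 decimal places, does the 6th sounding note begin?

note 6 onset = 9/2b = 3375.0ms

1. 0.0ms @ 0 + 562.5ms (3/4)
2. 562.5ms @ 3/4 + 562.5ms (3/4)
3. 1125.0ms @ 3/2 + 1125.0ms (3/2)
4. 2250.0ms @ 3 + 562.5ms (3/4)
5. 2812.5ms @ 15/4 + 562.5ms (3/4)
6. 3375.0ms @ 9/2 + 562.5ms (3/4)
7. 3937.5ms @ 21/4 + 562.5ms (3/4)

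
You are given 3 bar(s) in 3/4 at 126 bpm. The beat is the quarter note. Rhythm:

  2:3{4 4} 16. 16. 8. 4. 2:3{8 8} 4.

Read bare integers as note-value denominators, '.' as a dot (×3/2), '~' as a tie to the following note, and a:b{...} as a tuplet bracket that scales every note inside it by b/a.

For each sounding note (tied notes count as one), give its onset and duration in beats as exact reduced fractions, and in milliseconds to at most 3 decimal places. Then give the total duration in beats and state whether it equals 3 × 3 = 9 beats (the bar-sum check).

1) 0.0ms=0b +714.286ms=3/2b
2) 714.286ms=3/2b +714.286ms=3/2b
3) 1428.571ms=3b +178.571ms=3/8b
4) 1607.143ms=27/8b +178.571ms=3/8b
5) 1785.714ms=15/4b +357.143ms=3/4b
6) 2142.857ms=9/2b +714.286ms=3/2b
7) 2857.143ms=6b +357.143ms=3/4b
8) 3214.286ms=27/4b +357.143ms=3/4b
9) 3571.429ms=15/2b +714.286ms=3/2b
Σ=9b of 9 (126bpm 3/4) — PASS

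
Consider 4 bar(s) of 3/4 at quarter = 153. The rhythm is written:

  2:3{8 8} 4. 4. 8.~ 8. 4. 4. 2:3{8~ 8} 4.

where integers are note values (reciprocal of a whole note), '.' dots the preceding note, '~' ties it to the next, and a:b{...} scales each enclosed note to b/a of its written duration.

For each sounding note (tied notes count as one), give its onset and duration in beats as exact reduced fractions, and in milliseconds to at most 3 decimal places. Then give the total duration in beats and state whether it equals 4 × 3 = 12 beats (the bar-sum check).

1) 0.0ms=0b +294.118ms=3/4b
2) 294.118ms=3/4b +294.118ms=3/4b
3) 588.235ms=3/2b +588.235ms=3/2b
4) 1176.471ms=3b +588.235ms=3/2b
5) 1764.706ms=9/2b +588.235ms=3/2b
6) 2352.941ms=6b +588.235ms=3/2b
7) 2941.176ms=15/2b +588.235ms=3/2b
8) 3529.412ms=9b +588.235ms=3/2b
9) 4117.647ms=21/2b +588.235ms=3/2b
Σ=12b of 12 (153bpm 3/4) — PASS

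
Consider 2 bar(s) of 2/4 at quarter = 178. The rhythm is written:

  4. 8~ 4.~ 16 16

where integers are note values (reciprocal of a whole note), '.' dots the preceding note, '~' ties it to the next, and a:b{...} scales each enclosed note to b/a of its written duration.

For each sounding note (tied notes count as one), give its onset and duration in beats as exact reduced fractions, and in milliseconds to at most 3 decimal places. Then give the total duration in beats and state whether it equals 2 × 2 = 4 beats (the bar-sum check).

1) 0.0ms=0b +505.618ms=3/2b
2) 505.618ms=3/2b +758.427ms=9/4b
3) 1264.045ms=15/4b +84.27ms=1/4b
Σ=4b of 4 (178bpm 2/4) — PASS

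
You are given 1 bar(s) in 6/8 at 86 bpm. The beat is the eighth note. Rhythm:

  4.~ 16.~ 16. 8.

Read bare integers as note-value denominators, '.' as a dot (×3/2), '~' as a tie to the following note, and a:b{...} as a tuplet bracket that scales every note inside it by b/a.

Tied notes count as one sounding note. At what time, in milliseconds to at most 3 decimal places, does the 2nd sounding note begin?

1. 0.0ms @ 0 + 3139.535ms (9/2)
2. 3139.535ms @ 9/2 + 1046.512ms (3/2)

note 2 onset = 9/2b = 3139.535ms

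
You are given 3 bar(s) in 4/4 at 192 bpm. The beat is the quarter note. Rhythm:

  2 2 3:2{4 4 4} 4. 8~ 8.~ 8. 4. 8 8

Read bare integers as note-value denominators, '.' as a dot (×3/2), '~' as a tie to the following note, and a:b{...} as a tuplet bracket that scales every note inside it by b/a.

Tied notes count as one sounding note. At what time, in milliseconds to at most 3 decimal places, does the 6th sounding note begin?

1. 0.0ms @ 0 + 625.0ms (2)
2. 625.0ms @ 2 + 625.0ms (2)
3. 1250.0ms @ 4 + 208.333ms (2/3)
4. 1458.333ms @ 14/3 + 208.333ms (2/3)
5. 1666.667ms @ 16/3 + 208.333ms (2/3)
6. 1875.0ms @ 6 + 468.75ms (3/2)
7. 2343.75ms @ 15/2 + 625.0ms (2)
8. 2968.75ms @ 19/2 + 468.75ms (3/2)
9. 3437.5ms @ 11 + 156.25ms (1/2)
10. 3593.75ms @ 23/2 + 156.25ms (1/2)

note 6 onset = 6b = 1875.0ms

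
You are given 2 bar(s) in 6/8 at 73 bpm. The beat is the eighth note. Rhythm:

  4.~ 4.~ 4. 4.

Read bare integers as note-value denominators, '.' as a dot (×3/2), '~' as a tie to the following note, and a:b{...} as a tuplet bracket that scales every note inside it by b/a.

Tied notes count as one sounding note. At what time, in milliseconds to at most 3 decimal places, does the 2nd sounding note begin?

1. 0.0ms @ 0 + 7397.26ms (9)
2. 7397.26ms @ 9 + 2465.753ms (3)

note 2 onset = 9b = 7397.26ms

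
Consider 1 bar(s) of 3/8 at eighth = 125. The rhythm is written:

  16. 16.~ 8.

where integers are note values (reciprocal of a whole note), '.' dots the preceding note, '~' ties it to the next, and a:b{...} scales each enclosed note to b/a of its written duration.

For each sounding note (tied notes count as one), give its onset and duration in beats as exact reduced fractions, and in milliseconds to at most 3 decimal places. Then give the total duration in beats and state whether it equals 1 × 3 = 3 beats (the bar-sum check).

1) 0.0ms=0b +360.0ms=3/4b
2) 360.0ms=3/4b +1080.0ms=9/4b
Σ=3b of 3 (125bpm 3/8) — PASS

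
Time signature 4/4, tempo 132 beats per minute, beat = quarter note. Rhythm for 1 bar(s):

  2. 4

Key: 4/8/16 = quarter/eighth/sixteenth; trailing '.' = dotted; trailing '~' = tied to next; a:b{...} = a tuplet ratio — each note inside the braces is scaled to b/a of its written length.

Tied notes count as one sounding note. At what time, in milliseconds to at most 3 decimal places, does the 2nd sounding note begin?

note 2 onset = 3b = 1363.636ms

1. 0.0ms @ 0 + 1363.636ms (3)
2. 1363.636ms @ 3 + 454.545ms (1)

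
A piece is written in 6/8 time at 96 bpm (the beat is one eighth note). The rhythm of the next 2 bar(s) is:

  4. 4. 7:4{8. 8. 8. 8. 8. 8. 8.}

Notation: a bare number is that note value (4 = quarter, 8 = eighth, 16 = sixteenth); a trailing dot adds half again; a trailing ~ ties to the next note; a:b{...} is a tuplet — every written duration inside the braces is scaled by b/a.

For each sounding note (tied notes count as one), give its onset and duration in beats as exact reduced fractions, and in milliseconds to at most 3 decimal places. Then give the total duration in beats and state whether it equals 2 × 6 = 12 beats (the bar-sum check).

1) 0.0ms=0b +1875.0ms=3b
2) 1875.0ms=3b +1875.0ms=3b
3) 3750.0ms=6b +535.714ms=6/7b
4) 4285.714ms=48/7b +535.714ms=6/7b
5) 4821.429ms=54/7b +535.714ms=6/7b
6) 5357.143ms=60/7b +535.714ms=6/7b
7) 5892.857ms=66/7b +535.714ms=6/7b
8) 6428.571ms=72/7b +535.714ms=6/7b
9) 6964.286ms=78/7b +535.714ms=6/7b
Σ=12b of 12 (96bpm 6/8) — PASS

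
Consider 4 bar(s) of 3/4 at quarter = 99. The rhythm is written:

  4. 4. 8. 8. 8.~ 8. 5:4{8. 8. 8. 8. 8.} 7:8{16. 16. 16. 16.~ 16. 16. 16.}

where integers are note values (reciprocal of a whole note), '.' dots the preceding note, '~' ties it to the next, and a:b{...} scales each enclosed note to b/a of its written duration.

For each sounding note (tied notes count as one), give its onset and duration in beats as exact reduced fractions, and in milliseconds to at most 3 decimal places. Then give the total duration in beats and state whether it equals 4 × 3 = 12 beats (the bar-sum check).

1) 0.0ms=0b +909.091ms=3/2b
2) 909.091ms=3/2b +909.091ms=3/2b
3) 1818.182ms=3b +454.545ms=3/4b
4) 2272.727ms=15/4b +454.545ms=3/4b
5) 2727.273ms=9/2b +909.091ms=3/2b
6) 3636.364ms=6b +363.636ms=3/5b
7) 4000.0ms=33/5b +363.636ms=3/5b
8) 4363.636ms=36/5b +363.636ms=3/5b
9) 4727.273ms=39/5b +363.636ms=3/5b
10) 5090.909ms=42/5b +363.636ms=3/5b
11) 5454.545ms=9b +259.74ms=3/7b
12) 5714.286ms=66/7b +259.74ms=3/7b
13) 5974.026ms=69/7b +259.74ms=3/7b
14) 6233.766ms=72/7b +519.481ms=6/7b
15) 6753.247ms=78/7b +259.74ms=3/7b
16) 7012.987ms=81/7b +259.74ms=3/7b
Σ=12b of 12 (99bpm 3/4) — PASS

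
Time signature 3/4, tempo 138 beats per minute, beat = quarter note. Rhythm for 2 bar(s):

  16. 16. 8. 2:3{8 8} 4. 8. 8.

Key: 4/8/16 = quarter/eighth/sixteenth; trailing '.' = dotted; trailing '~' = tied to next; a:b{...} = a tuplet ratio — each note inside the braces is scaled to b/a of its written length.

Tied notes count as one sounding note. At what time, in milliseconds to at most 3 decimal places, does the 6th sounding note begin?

note 6 onset = 3b = 1304.348ms

1. 0.0ms @ 0 + 163.043ms (3/8)
2. 163.043ms @ 3/8 + 163.043ms (3/8)
3. 326.087ms @ 3/4 + 326.087ms (3/4)
4. 652.174ms @ 3/2 + 326.087ms (3/4)
5. 978.261ms @ 9/4 + 326.087ms (3/4)
6. 1304.348ms @ 3 + 652.174ms (3/2)
7. 1956.522ms @ 9/2 + 326.087ms (3/4)
8. 2282.609ms @ 21/4 + 326.087ms (3/4)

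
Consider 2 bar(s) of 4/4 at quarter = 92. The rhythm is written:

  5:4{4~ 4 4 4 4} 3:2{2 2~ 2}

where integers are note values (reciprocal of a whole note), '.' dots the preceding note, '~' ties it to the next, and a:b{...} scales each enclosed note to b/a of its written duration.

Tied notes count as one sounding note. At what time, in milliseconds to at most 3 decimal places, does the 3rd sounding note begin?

1. 0.0ms @ 0 + 1043.478ms (8/5)
2. 1043.478ms @ 8/5 + 521.739ms (4/5)
3. 1565.217ms @ 12/5 + 521.739ms (4/5)
4. 2086.957ms @ 16/5 + 521.739ms (4/5)
5. 2608.696ms @ 4 + 869.565ms (4/3)
6. 3478.261ms @ 16/3 + 1739.13ms (8/3)

note 3 onset = 12/5b = 1565.217ms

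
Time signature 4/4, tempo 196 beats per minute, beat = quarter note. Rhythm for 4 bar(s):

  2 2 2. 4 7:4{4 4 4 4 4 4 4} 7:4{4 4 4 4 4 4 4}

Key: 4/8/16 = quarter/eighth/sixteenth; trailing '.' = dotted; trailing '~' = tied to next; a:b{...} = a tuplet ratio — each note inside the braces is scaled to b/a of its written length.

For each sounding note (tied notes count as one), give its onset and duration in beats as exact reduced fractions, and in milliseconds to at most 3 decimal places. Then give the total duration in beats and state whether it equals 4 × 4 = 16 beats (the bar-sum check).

1) 0.0ms=0b +612.245ms=2b
2) 612.245ms=2b +612.245ms=2b
3) 1224.49ms=4b +918.367ms=3b
4) 2142.857ms=7b +306.122ms=1b
5) 2448.98ms=8b +174.927ms=4/7b
6) 2623.907ms=60/7b +174.927ms=4/7b
7) 2798.834ms=64/7b +174.927ms=4/7b
8) 2973.761ms=68/7b +174.927ms=4/7b
9) 3148.688ms=72/7b +174.927ms=4/7b
10) 3323.615ms=76/7b +174.927ms=4/7b
11) 3498.542ms=80/7b +174.927ms=4/7b
12) 3673.469ms=12b +174.927ms=4/7b
13) 3848.397ms=88/7b +174.927ms=4/7b
14) 4023.324ms=92/7b +174.927ms=4/7b
15) 4198.251ms=96/7b +174.927ms=4/7b
16) 4373.178ms=100/7b +174.927ms=4/7b
17) 4548.105ms=104/7b +174.927ms=4/7b
18) 4723.032ms=108/7b +174.927ms=4/7b
Σ=16b of 16 (196bpm 4/4) — PASS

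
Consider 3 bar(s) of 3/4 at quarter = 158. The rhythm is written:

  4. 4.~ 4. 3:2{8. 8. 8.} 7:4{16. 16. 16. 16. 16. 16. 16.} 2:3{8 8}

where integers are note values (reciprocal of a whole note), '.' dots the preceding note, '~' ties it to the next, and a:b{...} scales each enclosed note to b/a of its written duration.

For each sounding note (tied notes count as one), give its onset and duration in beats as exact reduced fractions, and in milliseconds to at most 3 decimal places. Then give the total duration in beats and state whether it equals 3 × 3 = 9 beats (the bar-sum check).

1) 0.0ms=0b +569.62ms=3/2b
2) 569.62ms=3/2b +1139.241ms=3b
3) 1708.861ms=9/2b +189.873ms=1/2b
4) 1898.734ms=5b +189.873ms=1/2b
5) 2088.608ms=11/2b +189.873ms=1/2b
6) 2278.481ms=6b +81.374ms=3/14b
7) 2359.855ms=87/14b +81.374ms=3/14b
8) 2441.23ms=45/7b +81.374ms=3/14b
9) 2522.604ms=93/14b +81.374ms=3/14b
10) 2603.978ms=48/7b +81.374ms=3/14b
11) 2685.353ms=99/14b +81.374ms=3/14b
12) 2766.727ms=51/7b +81.374ms=3/14b
13) 2848.101ms=15/2b +284.81ms=3/4b
14) 3132.911ms=33/4b +284.81ms=3/4b
Σ=9b of 9 (158bpm 3/4) — PASS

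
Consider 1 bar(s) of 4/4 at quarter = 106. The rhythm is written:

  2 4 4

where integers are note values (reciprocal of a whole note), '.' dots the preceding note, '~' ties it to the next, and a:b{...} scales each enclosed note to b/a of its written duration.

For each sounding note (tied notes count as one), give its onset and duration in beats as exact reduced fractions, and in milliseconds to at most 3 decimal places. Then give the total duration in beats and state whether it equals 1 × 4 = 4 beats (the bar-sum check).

1) 0.0ms=0b +1132.075ms=2b
2) 1132.075ms=2b +566.038ms=1b
3) 1698.113ms=3b +566.038ms=1b
Σ=4b of 4 (106bpm 4/4) — PASS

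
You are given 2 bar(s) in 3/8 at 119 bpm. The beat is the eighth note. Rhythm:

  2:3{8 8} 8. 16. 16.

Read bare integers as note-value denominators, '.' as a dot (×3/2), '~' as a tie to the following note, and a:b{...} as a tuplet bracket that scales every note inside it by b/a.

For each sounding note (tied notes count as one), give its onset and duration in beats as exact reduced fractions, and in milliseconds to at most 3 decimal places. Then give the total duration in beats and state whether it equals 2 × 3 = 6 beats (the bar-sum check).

1) 0.0ms=0b +756.303ms=3/2b
2) 756.303ms=3/2b +756.303ms=3/2b
3) 1512.605ms=3b +756.303ms=3/2b
4) 2268.908ms=9/2b +378.151ms=3/4b
5) 2647.059ms=21/4b +378.151ms=3/4b
Σ=6b of 6 (119bpm 3/8) — PASS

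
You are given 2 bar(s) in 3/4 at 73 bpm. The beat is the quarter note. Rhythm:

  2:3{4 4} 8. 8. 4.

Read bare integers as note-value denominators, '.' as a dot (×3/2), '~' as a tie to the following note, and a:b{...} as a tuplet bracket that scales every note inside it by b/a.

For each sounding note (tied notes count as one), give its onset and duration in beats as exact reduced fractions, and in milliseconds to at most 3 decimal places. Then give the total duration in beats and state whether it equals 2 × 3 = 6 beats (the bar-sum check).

1) 0.0ms=0b +1232.877ms=3/2b
2) 1232.877ms=3/2b +1232.877ms=3/2b
3) 2465.753ms=3b +616.438ms=3/4b
4) 3082.192ms=15/4b +616.438ms=3/4b
5) 3698.63ms=9/2b +1232.877ms=3/2b
Σ=6b of 6 (73bpm 3/4) — PASS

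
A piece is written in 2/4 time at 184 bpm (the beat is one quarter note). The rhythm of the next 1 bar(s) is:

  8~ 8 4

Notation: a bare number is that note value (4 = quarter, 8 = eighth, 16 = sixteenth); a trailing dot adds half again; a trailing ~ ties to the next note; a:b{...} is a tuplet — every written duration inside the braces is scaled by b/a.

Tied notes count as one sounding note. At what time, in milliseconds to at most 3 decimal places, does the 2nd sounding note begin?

note 2 onset = 1b = 326.087ms

1. 0.0ms @ 0 + 326.087ms (1)
2. 326.087ms @ 1 + 326.087ms (1)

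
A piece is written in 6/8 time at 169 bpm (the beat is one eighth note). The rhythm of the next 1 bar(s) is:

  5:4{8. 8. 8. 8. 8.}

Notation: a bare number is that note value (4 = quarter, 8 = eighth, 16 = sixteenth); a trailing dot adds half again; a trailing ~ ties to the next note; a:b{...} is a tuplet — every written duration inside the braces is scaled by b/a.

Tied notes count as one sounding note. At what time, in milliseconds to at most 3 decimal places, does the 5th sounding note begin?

note 5 onset = 24/5b = 1704.142ms

1. 0.0ms @ 0 + 426.036ms (6/5)
2. 426.036ms @ 6/5 + 426.036ms (6/5)
3. 852.071ms @ 12/5 + 426.036ms (6/5)
4. 1278.107ms @ 18/5 + 426.036ms (6/5)
5. 1704.142ms @ 24/5 + 426.036ms (6/5)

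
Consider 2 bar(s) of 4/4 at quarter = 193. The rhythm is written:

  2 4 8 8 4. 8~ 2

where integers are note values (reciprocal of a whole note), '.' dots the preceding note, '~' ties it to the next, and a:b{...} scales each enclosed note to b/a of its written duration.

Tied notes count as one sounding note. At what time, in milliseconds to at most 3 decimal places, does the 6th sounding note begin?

note 6 onset = 11/2b = 1709.845ms

1. 0.0ms @ 0 + 621.762ms (2)
2. 621.762ms @ 2 + 310.881ms (1)
3. 932.642ms @ 3 + 155.44ms (1/2)
4. 1088.083ms @ 7/2 + 155.44ms (1/2)
5. 1243.523ms @ 4 + 466.321ms (3/2)
6. 1709.845ms @ 11/2 + 777.202ms (5/2)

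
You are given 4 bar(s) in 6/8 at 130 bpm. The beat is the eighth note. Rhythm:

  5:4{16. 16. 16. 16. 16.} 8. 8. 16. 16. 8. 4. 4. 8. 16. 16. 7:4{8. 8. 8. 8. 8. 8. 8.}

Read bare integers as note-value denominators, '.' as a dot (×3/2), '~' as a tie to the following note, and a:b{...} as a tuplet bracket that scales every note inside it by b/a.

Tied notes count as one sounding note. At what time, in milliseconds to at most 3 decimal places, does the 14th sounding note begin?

1. 0.0ms @ 0 + 276.923ms (3/5)
2. 276.923ms @ 3/5 + 276.923ms (3/5)
3. 553.846ms @ 6/5 + 276.923ms (3/5)
4. 830.769ms @ 9/5 + 276.923ms (3/5)
5. 1107.692ms @ 12/5 + 276.923ms (3/5)
6. 1384.615ms @ 3 + 692.308ms (3/2)
7. 2076.923ms @ 9/2 + 692.308ms (3/2)
8. 2769.231ms @ 6 + 346.154ms (3/4)
9. 3115.385ms @ 27/4 + 346.154ms (3/4)
10. 3461.538ms @ 15/2 + 692.308ms (3/2)
11. 4153.846ms @ 9 + 1384.615ms (3)
12. 5538.462ms @ 12 + 1384.615ms (3)
13. 6923.077ms @ 15 + 692.308ms (3/2)
14. 7615.385ms @ 33/2 + 346.154ms (3/4)
15. 7961.538ms @ 69/4 + 346.154ms (3/4)
16. 8307.692ms @ 18 + 395.604ms (6/7)
17. 8703.297ms @ 132/7 + 395.604ms (6/7)
18. 9098.901ms @ 138/7 + 395.604ms (6/7)
19. 9494.505ms @ 144/7 + 395.604ms (6/7)
20. 9890.11ms @ 150/7 + 395.604ms (6/7)
21. 10285.714ms @ 156/7 + 395.604ms (6/7)
22. 10681.319ms @ 162/7 + 395.604ms (6/7)

note 14 onset = 33/2b = 7615.385ms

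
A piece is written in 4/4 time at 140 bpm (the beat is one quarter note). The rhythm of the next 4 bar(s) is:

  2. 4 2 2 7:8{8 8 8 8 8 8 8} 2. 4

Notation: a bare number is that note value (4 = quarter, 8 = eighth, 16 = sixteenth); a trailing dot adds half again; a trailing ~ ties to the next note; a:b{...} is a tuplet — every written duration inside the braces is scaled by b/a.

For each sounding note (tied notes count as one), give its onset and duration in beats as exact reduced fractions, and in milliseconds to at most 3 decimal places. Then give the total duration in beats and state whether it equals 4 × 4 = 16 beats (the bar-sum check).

1) 0.0ms=0b +1285.714ms=3b
2) 1285.714ms=3b +428.571ms=1b
3) 1714.286ms=4b +857.143ms=2b
4) 2571.429ms=6b +857.143ms=2b
5) 3428.571ms=8b +244.898ms=4/7b
6) 3673.469ms=60/7b +244.898ms=4/7b
7) 3918.367ms=64/7b +244.898ms=4/7b
8) 4163.265ms=68/7b +244.898ms=4/7b
9) 4408.163ms=72/7b +244.898ms=4/7b
10) 4653.061ms=76/7b +244.898ms=4/7b
11) 4897.959ms=80/7b +244.898ms=4/7b
12) 5142.857ms=12b +1285.714ms=3b
13) 6428.571ms=15b +428.571ms=1b
Σ=16b of 16 (140bpm 4/4) — PASS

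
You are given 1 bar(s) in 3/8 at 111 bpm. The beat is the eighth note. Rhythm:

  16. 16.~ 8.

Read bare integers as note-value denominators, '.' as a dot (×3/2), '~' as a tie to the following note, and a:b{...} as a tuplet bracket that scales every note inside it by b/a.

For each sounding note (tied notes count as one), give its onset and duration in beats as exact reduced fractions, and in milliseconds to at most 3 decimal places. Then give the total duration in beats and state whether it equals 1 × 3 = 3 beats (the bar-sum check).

1) 0.0ms=0b +405.405ms=3/4b
2) 405.405ms=3/4b +1216.216ms=9/4b
Σ=3b of 3 (111bpm 3/8) — PASS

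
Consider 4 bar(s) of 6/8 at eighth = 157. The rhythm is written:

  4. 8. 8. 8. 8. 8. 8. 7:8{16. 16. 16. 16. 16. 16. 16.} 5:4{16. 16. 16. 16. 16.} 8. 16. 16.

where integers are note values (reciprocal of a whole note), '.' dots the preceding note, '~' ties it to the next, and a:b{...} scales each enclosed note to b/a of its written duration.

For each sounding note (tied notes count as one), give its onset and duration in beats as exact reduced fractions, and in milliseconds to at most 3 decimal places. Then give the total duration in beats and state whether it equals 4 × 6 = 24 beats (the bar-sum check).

1) 0.0ms=0b +1146.497ms=3b
2) 1146.497ms=3b +573.248ms=3/2b
3) 1719.745ms=9/2b +573.248ms=3/2b
4) 2292.994ms=6b +573.248ms=3/2b
5) 2866.242ms=15/2b +573.248ms=3/2b
6) 3439.49ms=9b +573.248ms=3/2b
7) 4012.739ms=21/2b +573.248ms=3/2b
8) 4585.987ms=12b +327.571ms=6/7b
9) 4913.558ms=90/7b +327.571ms=6/7b
10) 5241.128ms=96/7b +327.571ms=6/7b
11) 5568.699ms=102/7b +327.571ms=6/7b
12) 5896.269ms=108/7b +327.571ms=6/7b
13) 6223.84ms=114/7b +327.571ms=6/7b
14) 6551.41ms=120/7b +327.571ms=6/7b
15) 6878.981ms=18b +229.299ms=3/5b
16) 7108.28ms=93/5b +229.299ms=3/5b
17) 7337.58ms=96/5b +229.299ms=3/5b
18) 7566.879ms=99/5b +229.299ms=3/5b
19) 7796.178ms=102/5b +229.299ms=3/5b
20) 8025.478ms=21b +573.248ms=3/2b
21) 8598.726ms=45/2b +286.624ms=3/4b
22) 8885.35ms=93/4b +286.624ms=3/4b
Σ=24b of 24 (157bpm 6/8) — PASS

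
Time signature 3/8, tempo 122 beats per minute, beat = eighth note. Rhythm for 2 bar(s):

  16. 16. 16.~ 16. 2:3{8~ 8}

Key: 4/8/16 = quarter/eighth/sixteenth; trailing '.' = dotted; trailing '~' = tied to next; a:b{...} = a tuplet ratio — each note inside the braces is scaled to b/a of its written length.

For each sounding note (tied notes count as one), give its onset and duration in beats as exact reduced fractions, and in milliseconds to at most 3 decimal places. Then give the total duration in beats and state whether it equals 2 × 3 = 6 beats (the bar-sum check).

1) 0.0ms=0b +368.852ms=3/4b
2) 368.852ms=3/4b +368.852ms=3/4b
3) 737.705ms=3/2b +737.705ms=3/2b
4) 1475.41ms=3b +1475.41ms=3b
Σ=6b of 6 (122bpm 3/8) — PASS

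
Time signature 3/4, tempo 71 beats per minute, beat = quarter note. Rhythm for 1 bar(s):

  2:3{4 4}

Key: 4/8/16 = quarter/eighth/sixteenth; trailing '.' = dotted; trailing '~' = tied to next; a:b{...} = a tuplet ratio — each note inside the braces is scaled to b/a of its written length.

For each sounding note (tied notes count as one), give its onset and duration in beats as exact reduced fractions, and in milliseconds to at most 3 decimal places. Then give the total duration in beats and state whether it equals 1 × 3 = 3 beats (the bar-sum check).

1) 0.0ms=0b +1267.606ms=3/2b
2) 1267.606ms=3/2b +1267.606ms=3/2b
Σ=3b of 3 (71bpm 3/4) — PASS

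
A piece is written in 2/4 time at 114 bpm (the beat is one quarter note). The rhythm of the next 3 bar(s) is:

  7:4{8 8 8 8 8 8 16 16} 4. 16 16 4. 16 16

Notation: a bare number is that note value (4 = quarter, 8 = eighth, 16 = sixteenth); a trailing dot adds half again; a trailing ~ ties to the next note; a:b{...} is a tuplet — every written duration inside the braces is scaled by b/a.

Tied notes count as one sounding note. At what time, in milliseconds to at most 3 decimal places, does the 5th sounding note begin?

1. 0.0ms @ 0 + 150.376ms (2/7)
2. 150.376ms @ 2/7 + 150.376ms (2/7)
3. 300.752ms @ 4/7 + 150.376ms (2/7)
4. 451.128ms @ 6/7 + 150.376ms (2/7)
5. 601.504ms @ 8/7 + 150.376ms (2/7)
6. 751.88ms @ 10/7 + 150.376ms (2/7)
7. 902.256ms @ 12/7 + 75.188ms (1/7)
8. 977.444ms @ 13/7 + 75.188ms (1/7)
9. 1052.632ms @ 2 + 789.474ms (3/2)
10. 1842.105ms @ 7/2 + 131.579ms (1/4)
11. 1973.684ms @ 15/4 + 131.579ms (1/4)
12. 2105.263ms @ 4 + 789.474ms (3/2)
13. 2894.737ms @ 11/2 + 131.579ms (1/4)
14. 3026.316ms @ 23/4 + 131.579ms (1/4)

note 5 onset = 8/7b = 601.504ms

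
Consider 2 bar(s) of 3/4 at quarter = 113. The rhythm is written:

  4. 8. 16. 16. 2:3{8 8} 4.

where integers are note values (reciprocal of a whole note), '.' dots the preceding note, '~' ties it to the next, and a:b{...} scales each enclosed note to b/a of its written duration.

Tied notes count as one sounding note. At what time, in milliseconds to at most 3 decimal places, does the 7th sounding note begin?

1. 0.0ms @ 0 + 796.46ms (3/2)
2. 796.46ms @ 3/2 + 398.23ms (3/4)
3. 1194.69ms @ 9/4 + 199.115ms (3/8)
4. 1393.805ms @ 21/8 + 199.115ms (3/8)
5. 1592.92ms @ 3 + 398.23ms (3/4)
6. 1991.15ms @ 15/4 + 398.23ms (3/4)
7. 2389.381ms @ 9/2 + 796.46ms (3/2)

note 7 onset = 9/2b = 2389.381ms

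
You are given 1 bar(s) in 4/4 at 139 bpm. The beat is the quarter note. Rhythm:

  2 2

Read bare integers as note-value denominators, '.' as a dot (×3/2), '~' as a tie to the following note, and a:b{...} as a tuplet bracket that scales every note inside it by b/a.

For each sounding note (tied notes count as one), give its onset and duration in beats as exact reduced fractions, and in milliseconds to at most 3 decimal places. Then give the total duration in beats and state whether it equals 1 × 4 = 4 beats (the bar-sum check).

1) 0.0ms=0b +863.309ms=2b
2) 863.309ms=2b +863.309ms=2b
Σ=4b of 4 (139bpm 4/4) — PASS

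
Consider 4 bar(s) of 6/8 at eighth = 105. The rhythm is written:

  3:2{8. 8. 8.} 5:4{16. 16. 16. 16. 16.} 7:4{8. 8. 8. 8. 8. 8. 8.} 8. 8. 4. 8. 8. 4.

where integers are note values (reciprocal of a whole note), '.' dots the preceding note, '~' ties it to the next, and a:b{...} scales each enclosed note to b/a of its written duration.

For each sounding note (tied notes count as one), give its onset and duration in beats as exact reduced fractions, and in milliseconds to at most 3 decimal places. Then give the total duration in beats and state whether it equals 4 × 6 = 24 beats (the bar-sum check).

1) 0.0ms=0b +571.429ms=1b
2) 571.429ms=1b +571.429ms=1b
3) 1142.857ms=2b +571.429ms=1b
4) 1714.286ms=3b +342.857ms=3/5b
5) 2057.143ms=18/5b +342.857ms=3/5b
6) 2400.0ms=21/5b +342.857ms=3/5b
7) 2742.857ms=24/5b +342.857ms=3/5b
8) 3085.714ms=27/5b +342.857ms=3/5b
9) 3428.571ms=6b +489.796ms=6/7b
10) 3918.367ms=48/7b +489.796ms=6/7b
11) 4408.163ms=54/7b +489.796ms=6/7b
12) 4897.959ms=60/7b +489.796ms=6/7b
13) 5387.755ms=66/7b +489.796ms=6/7b
14) 5877.551ms=72/7b +489.796ms=6/7b
15) 6367.347ms=78/7b +489.796ms=6/7b
16) 6857.143ms=12b +857.143ms=3/2b
17) 7714.286ms=27/2b +857.143ms=3/2b
18) 8571.429ms=15b +1714.286ms=3b
19) 10285.714ms=18b +857.143ms=3/2b
20) 11142.857ms=39/2b +857.143ms=3/2b
21) 12000.0ms=21b +1714.286ms=3b
Σ=24b of 24 (105bpm 6/8) — PASS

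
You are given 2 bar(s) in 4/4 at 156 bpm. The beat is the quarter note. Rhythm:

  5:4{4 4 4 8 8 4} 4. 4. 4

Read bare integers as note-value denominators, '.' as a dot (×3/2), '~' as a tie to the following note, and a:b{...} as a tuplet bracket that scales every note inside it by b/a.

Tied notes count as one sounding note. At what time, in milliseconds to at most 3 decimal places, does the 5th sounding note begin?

1. 0.0ms @ 0 + 307.692ms (4/5)
2. 307.692ms @ 4/5 + 307.692ms (4/5)
3. 615.385ms @ 8/5 + 307.692ms (4/5)
4. 923.077ms @ 12/5 + 153.846ms (2/5)
5. 1076.923ms @ 14/5 + 153.846ms (2/5)
6. 1230.769ms @ 16/5 + 307.692ms (4/5)
7. 1538.462ms @ 4 + 576.923ms (3/2)
8. 2115.385ms @ 11/2 + 576.923ms (3/2)
9. 2692.308ms @ 7 + 384.615ms (1)

note 5 onset = 14/5b = 1076.923ms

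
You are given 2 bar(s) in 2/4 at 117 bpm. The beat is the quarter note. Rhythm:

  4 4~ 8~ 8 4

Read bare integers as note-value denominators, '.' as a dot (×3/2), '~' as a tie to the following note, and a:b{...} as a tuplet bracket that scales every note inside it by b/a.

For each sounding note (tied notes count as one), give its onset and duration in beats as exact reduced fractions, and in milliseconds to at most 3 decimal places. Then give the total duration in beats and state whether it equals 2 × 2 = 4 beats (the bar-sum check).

1) 0.0ms=0b +512.821ms=1b
2) 512.821ms=1b +1025.641ms=2b
3) 1538.462ms=3b +512.821ms=1b
Σ=4b of 4 (117bpm 2/4) — PASS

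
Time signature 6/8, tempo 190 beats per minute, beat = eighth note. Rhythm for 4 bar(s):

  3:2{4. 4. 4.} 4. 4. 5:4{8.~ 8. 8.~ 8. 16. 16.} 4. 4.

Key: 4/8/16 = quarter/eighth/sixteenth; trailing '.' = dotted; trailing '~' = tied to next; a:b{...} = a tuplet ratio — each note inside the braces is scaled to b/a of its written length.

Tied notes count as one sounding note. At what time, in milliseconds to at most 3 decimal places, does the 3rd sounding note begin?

1. 0.0ms @ 0 + 631.579ms (2)
2. 631.579ms @ 2 + 631.579ms (2)
3. 1263.158ms @ 4 + 631.579ms (2)
4. 1894.737ms @ 6 + 947.368ms (3)
5. 2842.105ms @ 9 + 947.368ms (3)
6. 3789.474ms @ 12 + 757.895ms (12/5)
7. 4547.368ms @ 72/5 + 757.895ms (12/5)
8. 5305.263ms @ 84/5 + 189.474ms (3/5)
9. 5494.737ms @ 87/5 + 189.474ms (3/5)
10. 5684.211ms @ 18 + 947.368ms (3)
11. 6631.579ms @ 21 + 947.368ms (3)

note 3 onset = 4b = 1263.158ms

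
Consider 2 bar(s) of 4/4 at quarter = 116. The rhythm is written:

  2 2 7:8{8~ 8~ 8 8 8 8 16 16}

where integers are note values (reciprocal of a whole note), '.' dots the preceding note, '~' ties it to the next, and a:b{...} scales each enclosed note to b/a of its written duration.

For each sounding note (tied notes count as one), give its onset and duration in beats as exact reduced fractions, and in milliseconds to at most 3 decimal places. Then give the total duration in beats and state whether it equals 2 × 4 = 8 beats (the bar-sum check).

1) 0.0ms=0b +1034.483ms=2b
2) 1034.483ms=2b +1034.483ms=2b
3) 2068.966ms=4b +886.7ms=12/7b
4) 2955.665ms=40/7b +295.567ms=4/7b
5) 3251.232ms=44/7b +295.567ms=4/7b
6) 3546.798ms=48/7b +295.567ms=4/7b
7) 3842.365ms=52/7b +147.783ms=2/7b
8) 3990.148ms=54/7b +147.783ms=2/7b
Σ=8b of 8 (116bpm 4/4) — PASS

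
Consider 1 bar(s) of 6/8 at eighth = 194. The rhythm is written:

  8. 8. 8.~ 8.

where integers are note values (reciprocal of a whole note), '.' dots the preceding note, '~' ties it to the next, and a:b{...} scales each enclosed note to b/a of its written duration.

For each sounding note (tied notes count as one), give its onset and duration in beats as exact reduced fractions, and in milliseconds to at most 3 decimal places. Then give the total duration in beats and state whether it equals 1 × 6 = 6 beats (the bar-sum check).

1) 0.0ms=0b +463.918ms=3/2b
2) 463.918ms=3/2b +463.918ms=3/2b
3) 927.835ms=3b +927.835ms=3b
Σ=6b of 6 (194bpm 6/8) — PASS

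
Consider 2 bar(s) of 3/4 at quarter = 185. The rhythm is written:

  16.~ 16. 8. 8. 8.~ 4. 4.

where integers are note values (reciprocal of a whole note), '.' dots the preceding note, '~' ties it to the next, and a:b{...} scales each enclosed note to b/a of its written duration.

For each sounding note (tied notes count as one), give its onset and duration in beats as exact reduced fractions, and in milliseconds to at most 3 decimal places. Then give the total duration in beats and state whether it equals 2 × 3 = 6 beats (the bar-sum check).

1) 0.0ms=0b +243.243ms=3/4b
2) 243.243ms=3/4b +243.243ms=3/4b
3) 486.486ms=3/2b +243.243ms=3/4b
4) 729.73ms=9/4b +729.73ms=9/4b
5) 1459.459ms=9/2b +486.486ms=3/2b
Σ=6b of 6 (185bpm 3/4) — PASS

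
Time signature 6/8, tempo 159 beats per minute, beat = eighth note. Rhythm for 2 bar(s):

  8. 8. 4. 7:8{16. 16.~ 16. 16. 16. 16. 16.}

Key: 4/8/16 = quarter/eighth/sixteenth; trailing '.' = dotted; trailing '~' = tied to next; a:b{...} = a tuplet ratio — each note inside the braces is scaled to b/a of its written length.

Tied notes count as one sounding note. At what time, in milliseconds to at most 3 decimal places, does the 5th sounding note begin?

1. 0.0ms @ 0 + 566.038ms (3/2)
2. 566.038ms @ 3/2 + 566.038ms (3/2)
3. 1132.075ms @ 3 + 1132.075ms (3)
4. 2264.151ms @ 6 + 323.45ms (6/7)
5. 2587.601ms @ 48/7 + 646.9ms (12/7)
6. 3234.501ms @ 60/7 + 323.45ms (6/7)
7. 3557.951ms @ 66/7 + 323.45ms (6/7)
8. 3881.402ms @ 72/7 + 323.45ms (6/7)
9. 4204.852ms @ 78/7 + 323.45ms (6/7)

note 5 onset = 48/7b = 2587.601ms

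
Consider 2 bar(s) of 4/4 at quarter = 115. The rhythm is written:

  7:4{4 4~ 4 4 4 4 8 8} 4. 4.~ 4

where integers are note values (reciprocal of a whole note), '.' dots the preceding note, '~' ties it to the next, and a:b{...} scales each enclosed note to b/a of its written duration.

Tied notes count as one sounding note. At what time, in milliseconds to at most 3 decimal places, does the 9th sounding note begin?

1. 0.0ms @ 0 + 298.137ms (4/7)
2. 298.137ms @ 4/7 + 596.273ms (8/7)
3. 894.41ms @ 12/7 + 298.137ms (4/7)
4. 1192.547ms @ 16/7 + 298.137ms (4/7)
5. 1490.683ms @ 20/7 + 298.137ms (4/7)
6. 1788.82ms @ 24/7 + 149.068ms (2/7)
7. 1937.888ms @ 26/7 + 149.068ms (2/7)
8. 2086.957ms @ 4 + 782.609ms (3/2)
9. 2869.565ms @ 11/2 + 1304.348ms (5/2)

note 9 onset = 11/2b = 2869.565ms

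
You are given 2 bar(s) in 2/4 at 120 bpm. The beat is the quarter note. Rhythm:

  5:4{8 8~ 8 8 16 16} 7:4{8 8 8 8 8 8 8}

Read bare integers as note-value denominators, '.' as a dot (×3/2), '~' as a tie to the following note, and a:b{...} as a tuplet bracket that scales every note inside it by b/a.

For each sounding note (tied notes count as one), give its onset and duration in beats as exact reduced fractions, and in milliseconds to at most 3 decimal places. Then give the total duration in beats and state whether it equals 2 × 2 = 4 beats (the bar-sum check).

1) 0.0ms=0b +200.0ms=2/5b
2) 200.0ms=2/5b +400.0ms=4/5b
3) 600.0ms=6/5b +200.0ms=2/5b
4) 800.0ms=8/5b +100.0ms=1/5b
5) 900.0ms=9/5b +100.0ms=1/5b
6) 1000.0ms=2b +142.857ms=2/7b
7) 1142.857ms=16/7b +142.857ms=2/7b
8) 1285.714ms=18/7b +142.857ms=2/7b
9) 1428.571ms=20/7b +142.857ms=2/7b
10) 1571.429ms=22/7b +142.857ms=2/7b
11) 1714.286ms=24/7b +142.857ms=2/7b
12) 1857.143ms=26/7b +142.857ms=2/7b
Σ=4b of 4 (120bpm 2/4) — PASS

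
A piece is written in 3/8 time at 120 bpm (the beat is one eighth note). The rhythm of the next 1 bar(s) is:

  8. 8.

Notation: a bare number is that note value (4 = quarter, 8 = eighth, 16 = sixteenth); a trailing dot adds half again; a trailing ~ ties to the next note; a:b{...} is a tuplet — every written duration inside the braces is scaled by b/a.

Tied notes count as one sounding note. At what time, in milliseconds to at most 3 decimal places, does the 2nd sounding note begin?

1. 0.0ms @ 0 + 750.0ms (3/2)
2. 750.0ms @ 3/2 + 750.0ms (3/2)

note 2 onset = 3/2b = 750.0ms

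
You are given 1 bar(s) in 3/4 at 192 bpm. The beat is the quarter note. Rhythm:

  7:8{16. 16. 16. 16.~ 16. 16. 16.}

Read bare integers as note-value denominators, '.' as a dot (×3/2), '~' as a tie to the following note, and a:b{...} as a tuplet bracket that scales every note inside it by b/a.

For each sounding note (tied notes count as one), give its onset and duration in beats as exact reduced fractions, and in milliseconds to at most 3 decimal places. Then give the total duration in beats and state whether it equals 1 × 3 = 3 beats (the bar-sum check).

1) 0.0ms=0b +133.929ms=3/7b
2) 133.929ms=3/7b +133.929ms=3/7b
3) 267.857ms=6/7b +133.929ms=3/7b
4) 401.786ms=9/7b +267.857ms=6/7b
5) 669.643ms=15/7b +133.929ms=3/7b
6) 803.571ms=18/7b +133.929ms=3/7b
Σ=3b of 3 (192bpm 3/4) — PASS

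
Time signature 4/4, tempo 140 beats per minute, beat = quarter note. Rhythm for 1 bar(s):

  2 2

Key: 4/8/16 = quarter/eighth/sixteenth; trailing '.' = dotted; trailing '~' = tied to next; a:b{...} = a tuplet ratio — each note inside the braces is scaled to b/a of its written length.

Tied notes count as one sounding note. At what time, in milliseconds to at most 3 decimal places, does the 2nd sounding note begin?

1. 0.0ms @ 0 + 857.143ms (2)
2. 857.143ms @ 2 + 857.143ms (2)

note 2 onset = 2b = 857.143ms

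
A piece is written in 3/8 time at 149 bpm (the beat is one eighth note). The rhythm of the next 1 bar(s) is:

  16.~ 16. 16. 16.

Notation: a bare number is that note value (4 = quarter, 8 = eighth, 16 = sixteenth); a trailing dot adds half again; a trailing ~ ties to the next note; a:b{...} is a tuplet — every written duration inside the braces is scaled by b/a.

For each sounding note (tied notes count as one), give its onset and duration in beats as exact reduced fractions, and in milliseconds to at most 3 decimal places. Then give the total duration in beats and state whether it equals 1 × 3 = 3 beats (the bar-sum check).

1) 0.0ms=0b +604.027ms=3/2b
2) 604.027ms=3/2b +302.013ms=3/4b
3) 906.04ms=9/4b +302.013ms=3/4b
Σ=3b of 3 (149bpm 3/8) — PASS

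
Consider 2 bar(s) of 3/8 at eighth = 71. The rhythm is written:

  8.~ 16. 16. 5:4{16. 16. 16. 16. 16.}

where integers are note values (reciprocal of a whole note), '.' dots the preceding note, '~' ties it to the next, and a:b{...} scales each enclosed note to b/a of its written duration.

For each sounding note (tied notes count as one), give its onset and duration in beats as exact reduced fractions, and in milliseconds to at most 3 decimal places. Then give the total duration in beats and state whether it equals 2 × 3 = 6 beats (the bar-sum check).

1) 0.0ms=0b +1901.408ms=9/4b
2) 1901.408ms=9/4b +633.803ms=3/4b
3) 2535.211ms=3b +507.042ms=3/5b
4) 3042.254ms=18/5b +507.042ms=3/5b
5) 3549.296ms=21/5b +507.042ms=3/5b
6) 4056.338ms=24/5b +507.042ms=3/5b
7) 4563.38ms=27/5b +507.042ms=3/5b
Σ=6b of 6 (71bpm 3/8) — PASS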